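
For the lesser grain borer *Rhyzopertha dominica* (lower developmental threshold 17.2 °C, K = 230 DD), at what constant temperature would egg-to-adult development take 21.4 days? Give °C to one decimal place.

27.9 °C

Required daily accumulation = 230 / 21.4 = 10.748 DD/day.
T = T_base + 10.748 = 17.2 + 10.748 = 27.948 ≈ 27.9 °C.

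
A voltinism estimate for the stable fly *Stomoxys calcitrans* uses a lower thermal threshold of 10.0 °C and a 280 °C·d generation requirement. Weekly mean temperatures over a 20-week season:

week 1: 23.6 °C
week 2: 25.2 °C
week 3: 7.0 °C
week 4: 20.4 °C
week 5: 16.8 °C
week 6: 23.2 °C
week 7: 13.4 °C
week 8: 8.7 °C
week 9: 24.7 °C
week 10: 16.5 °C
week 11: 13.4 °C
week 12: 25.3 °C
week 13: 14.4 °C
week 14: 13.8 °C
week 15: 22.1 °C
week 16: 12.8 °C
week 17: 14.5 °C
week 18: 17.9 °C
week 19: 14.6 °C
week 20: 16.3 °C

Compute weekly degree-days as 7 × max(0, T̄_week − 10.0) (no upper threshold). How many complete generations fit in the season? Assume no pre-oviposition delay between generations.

3 generations

Weekly DD (7 × max(0, T̄ − 10.0)): 95.2, 106.4, 0.0, 72.8, 47.6, 92.4, 23.8, 0.0, 102.9, 45.5, 23.8, 107.1, 30.8, 26.6, 84.7, 19.6, 31.5, 55.3, 32.2, 44.1.
Season total = 1042.3 DD.
Complete generations = ⌊1042.3 / 280⌋ = 3.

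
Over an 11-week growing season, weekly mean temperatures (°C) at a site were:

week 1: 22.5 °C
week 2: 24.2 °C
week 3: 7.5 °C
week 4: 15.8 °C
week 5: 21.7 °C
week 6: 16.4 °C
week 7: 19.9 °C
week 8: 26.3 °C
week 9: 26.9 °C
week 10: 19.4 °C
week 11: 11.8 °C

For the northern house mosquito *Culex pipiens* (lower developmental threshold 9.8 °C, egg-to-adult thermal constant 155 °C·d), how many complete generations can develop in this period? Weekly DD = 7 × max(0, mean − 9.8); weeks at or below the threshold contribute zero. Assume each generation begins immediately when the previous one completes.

Weekly DD (7 × max(0, T̄ − 9.8)): 88.9, 100.8, 0.0, 42.0, 83.3, 46.2, 70.7, 115.5, 119.7, 67.2, 14.0.
Season total = 748.3 DD.
Complete generations = ⌊748.3 / 155⌋ = 4.

4 generations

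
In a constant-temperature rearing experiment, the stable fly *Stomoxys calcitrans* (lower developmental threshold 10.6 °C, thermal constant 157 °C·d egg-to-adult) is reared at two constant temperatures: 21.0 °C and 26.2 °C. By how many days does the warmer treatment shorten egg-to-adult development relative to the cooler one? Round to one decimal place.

At 21.0 °C: 157 / (21.0 − 10.6) = 157 / 10.4 = 15.096 d.
At 26.2 °C: 157 / (26.2 − 10.6) = 157 / 15.6 = 10.064 d.
Difference = |15.096 − 10.064| = 5.032 ≈ 5.0 days.

5.0 days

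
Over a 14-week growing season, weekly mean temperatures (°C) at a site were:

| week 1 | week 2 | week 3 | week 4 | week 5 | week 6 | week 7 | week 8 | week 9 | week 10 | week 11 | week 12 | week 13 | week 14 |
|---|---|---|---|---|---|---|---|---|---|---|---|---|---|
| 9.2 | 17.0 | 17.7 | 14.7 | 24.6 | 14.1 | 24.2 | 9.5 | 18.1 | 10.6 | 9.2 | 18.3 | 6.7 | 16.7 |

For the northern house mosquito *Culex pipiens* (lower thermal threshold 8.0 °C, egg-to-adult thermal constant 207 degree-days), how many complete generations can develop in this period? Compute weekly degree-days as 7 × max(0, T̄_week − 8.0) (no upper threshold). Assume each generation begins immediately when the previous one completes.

Weekly DD (7 × max(0, T̄ − 8.0)): 8.4, 63.0, 67.9, 46.9, 116.2, 42.7, 113.4, 10.5, 70.7, 18.2, 8.4, 72.1, 0.0, 60.9.
Season total = 699.3 DD.
Complete generations = ⌊699.3 / 207⌋ = 3.

3 generations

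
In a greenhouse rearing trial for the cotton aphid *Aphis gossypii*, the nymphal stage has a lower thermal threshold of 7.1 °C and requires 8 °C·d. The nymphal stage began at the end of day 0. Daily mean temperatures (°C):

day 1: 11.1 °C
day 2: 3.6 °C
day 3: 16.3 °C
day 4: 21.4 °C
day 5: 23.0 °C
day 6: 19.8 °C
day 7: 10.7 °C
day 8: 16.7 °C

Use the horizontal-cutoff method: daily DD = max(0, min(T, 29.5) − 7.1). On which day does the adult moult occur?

day 3

Daily DD above 7.1 °C (capped at 22.4): 4.0, 0.0, 9.2, 14.3, 15.9, 12.7, 3.6, 9.6.
Cumulative: 4.0, 4.0, 13.2, 27.5, 43.4, 56.1, 59.7, 69.3.
The total first reaches 8 DD on day 3.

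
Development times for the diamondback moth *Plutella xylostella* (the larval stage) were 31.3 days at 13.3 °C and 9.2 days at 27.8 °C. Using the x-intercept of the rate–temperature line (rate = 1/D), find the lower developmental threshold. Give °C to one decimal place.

Equal thermal constants: D₁(T₁ − T_b) = D₂(T₂ − T_b).
31.3·(13.3 − T_b) = 9.2·(27.8 − T_b)
T_b = (31.3·13.3 − 9.2·27.8) / (31.3 − 9.2) = 160.53 / 22.1 = 7.264 °C ≈ 7.3 °C.

7.3 °C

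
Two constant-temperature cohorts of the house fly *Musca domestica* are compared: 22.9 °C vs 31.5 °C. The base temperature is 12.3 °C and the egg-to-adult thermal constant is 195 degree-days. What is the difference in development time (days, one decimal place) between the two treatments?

8.2 days

At 22.9 °C: 195 / (22.9 − 12.3) = 195 / 10.6 = 18.396 d.
At 31.5 °C: 195 / (31.5 − 12.3) = 195 / 19.2 = 10.156 d.
Difference = |18.396 − 10.156| = 8.240 ≈ 8.2 days.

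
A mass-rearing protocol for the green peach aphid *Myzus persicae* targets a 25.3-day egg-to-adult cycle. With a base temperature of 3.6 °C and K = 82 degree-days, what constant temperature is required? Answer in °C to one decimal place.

Required daily accumulation = 82 / 25.3 = 3.241 DD/day.
T = T_base + 3.241 = 3.6 + 3.241 = 6.841 ≈ 6.8 °C.

6.8 °C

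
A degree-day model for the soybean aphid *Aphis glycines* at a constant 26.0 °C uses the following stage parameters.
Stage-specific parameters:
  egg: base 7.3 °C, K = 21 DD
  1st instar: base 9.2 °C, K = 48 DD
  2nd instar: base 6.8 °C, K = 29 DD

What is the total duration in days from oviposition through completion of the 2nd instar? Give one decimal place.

egg: 21 / (26.0 − 7.3) = 21 / 18.7 = 1.123 d.
1st instar: 48 / (26.0 − 9.2) = 48 / 16.8 = 2.857 d.
2nd instar: 29 / (26.0 − 6.8) = 29 / 19.2 = 1.510 d.
Sum = 5.491 ≈ 5.5 days.

5.5 days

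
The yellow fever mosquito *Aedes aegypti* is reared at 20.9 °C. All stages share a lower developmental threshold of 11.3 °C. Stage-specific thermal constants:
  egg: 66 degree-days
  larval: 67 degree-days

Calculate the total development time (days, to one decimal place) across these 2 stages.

13.9 days

Daily accumulation at 20.9 °C = 20.9 − 11.3 = 9.6 DD/day.
Total K = 66 + 67 = 133 DD.
Total duration = 133 / 9.6 = 13.854 ≈ 13.9 days.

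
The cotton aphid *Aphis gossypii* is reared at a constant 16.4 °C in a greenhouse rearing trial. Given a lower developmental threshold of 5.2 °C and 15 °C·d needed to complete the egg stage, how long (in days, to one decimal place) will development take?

Daily accumulation = 16.4 − 5.2 = 11.2 DD/day.
Duration = 15 / 11.2 = 1.339 ≈ 1.3 days.

1.3 days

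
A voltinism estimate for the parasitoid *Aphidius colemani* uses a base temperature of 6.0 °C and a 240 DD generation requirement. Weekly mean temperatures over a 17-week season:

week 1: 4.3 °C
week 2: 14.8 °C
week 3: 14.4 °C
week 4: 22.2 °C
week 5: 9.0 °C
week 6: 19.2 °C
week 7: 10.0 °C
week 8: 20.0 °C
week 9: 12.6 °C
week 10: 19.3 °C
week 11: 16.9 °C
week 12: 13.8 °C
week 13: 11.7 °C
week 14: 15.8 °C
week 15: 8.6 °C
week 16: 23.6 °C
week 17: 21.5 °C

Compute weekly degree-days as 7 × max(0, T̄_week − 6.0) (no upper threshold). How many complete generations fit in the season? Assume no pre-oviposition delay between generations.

Weekly DD (7 × max(0, T̄ − 6.0)): 0.0, 61.6, 58.8, 113.4, 21.0, 92.4, 28.0, 98.0, 46.2, 93.1, 76.3, 54.6, 39.9, 68.6, 18.2, 123.2, 108.5.
Season total = 1101.8 DD.
Complete generations = ⌊1101.8 / 240⌋ = 4.

4 generations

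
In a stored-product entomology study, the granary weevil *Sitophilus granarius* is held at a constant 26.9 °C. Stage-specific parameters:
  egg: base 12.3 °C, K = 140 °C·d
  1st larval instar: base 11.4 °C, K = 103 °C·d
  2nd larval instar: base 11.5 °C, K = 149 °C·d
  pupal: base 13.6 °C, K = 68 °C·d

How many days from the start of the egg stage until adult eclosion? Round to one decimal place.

31.0 days

egg: 140 / (26.9 − 12.3) = 140 / 14.6 = 9.589 d.
1st larval instar: 103 / (26.9 − 11.4) = 103 / 15.5 = 6.645 d.
2nd larval instar: 149 / (26.9 − 11.5) = 149 / 15.4 = 9.675 d.
pupal: 68 / (26.9 − 13.6) = 68 / 13.3 = 5.113 d.
Sum = 31.022 ≈ 31.0 days.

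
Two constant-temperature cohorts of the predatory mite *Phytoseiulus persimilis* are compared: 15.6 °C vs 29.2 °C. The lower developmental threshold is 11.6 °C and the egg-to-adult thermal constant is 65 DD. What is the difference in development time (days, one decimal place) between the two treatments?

At 15.6 °C: 65 / (15.6 − 11.6) = 65 / 4.0 = 16.250 d.
At 29.2 °C: 65 / (29.2 − 11.6) = 65 / 17.6 = 3.693 d.
Difference = |16.250 − 3.693| = 12.557 ≈ 12.6 days.

12.6 days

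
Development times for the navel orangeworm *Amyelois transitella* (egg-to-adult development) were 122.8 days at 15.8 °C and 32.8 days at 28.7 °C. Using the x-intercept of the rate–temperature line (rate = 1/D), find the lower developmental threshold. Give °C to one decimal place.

Linear rate model ⇒ the product D·(T − T_b) is constant across temperatures.
122.8·(15.8 − T_b) = 32.8·(28.7 − T_b)
T_b = (122.8·15.8 − 32.8·28.7) / (122.8 − 32.8) = 998.88 / 90.0 = 11.099 °C ≈ 11.1 °C.

11.1 °C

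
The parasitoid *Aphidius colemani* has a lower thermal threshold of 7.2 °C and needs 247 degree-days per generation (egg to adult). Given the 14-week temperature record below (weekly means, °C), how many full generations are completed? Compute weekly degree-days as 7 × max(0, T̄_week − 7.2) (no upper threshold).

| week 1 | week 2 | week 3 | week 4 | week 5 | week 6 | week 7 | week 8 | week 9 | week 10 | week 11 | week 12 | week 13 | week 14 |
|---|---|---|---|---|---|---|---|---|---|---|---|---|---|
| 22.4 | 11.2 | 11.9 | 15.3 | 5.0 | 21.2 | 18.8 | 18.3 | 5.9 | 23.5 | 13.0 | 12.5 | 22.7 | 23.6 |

3 generations

Weekly DD (7 × max(0, T̄ − 7.2)): 106.4, 28.0, 32.9, 56.7, 0.0, 98.0, 81.2, 77.7, 0.0, 114.1, 40.6, 37.1, 108.5, 114.8.
Season total = 896.0 DD.
Complete generations = ⌊896.0 / 247⌋ = 3.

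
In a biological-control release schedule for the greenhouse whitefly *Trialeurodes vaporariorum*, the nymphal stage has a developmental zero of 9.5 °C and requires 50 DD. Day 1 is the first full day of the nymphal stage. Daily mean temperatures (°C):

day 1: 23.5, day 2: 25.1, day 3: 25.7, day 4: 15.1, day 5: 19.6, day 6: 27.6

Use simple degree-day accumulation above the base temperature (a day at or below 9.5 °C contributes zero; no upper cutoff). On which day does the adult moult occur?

Daily DD above 9.5 °C: 14.0, 15.6, 16.2, 5.6, 10.1, 18.1.
Cumulative: 14.0, 29.6, 45.8, 51.4, 61.5, 79.6.
The total first reaches 50 DD on day 4.

day 4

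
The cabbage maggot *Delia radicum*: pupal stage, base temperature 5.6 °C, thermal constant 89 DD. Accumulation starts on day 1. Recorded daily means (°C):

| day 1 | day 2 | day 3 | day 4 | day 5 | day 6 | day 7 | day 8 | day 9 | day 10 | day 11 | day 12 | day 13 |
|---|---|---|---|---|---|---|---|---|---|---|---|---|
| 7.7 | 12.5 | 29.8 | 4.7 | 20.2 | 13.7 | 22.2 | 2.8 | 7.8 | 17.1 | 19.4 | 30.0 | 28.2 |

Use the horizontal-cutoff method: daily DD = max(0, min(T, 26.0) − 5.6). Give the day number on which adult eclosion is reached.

Daily DD above 5.6 °C (capped at 20.4): 2.1, 6.9, 20.4, 0.0, 14.6, 8.1, 16.6, 0.0, 2.2, 11.5, 13.8, 20.4, 20.4.
Cumulative: 2.1, 9.0, 29.4, 29.4, 44.0, 52.1, 68.7, 68.7, 70.9, 82.4, 96.2, 116.6, 137.0.
The total first reaches 89 DD on day 11.

day 11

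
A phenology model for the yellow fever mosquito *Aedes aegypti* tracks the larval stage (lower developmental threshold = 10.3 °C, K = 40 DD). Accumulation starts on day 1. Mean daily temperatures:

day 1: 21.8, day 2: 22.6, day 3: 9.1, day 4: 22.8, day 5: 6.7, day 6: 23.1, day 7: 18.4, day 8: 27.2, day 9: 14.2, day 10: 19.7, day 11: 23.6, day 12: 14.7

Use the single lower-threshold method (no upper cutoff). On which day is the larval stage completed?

Daily DD above 10.3 °C: 11.5, 12.3, 0.0, 12.5, 0.0, 12.8, 8.1, 16.9, 3.9, 9.4, 13.3, 4.4.
Cumulative: 11.5, 23.8, 23.8, 36.3, 36.3, 49.1, 57.2, 74.1, 78.0, 87.4, 100.7, 105.1.
The total first reaches 40 DD on day 6.

day 6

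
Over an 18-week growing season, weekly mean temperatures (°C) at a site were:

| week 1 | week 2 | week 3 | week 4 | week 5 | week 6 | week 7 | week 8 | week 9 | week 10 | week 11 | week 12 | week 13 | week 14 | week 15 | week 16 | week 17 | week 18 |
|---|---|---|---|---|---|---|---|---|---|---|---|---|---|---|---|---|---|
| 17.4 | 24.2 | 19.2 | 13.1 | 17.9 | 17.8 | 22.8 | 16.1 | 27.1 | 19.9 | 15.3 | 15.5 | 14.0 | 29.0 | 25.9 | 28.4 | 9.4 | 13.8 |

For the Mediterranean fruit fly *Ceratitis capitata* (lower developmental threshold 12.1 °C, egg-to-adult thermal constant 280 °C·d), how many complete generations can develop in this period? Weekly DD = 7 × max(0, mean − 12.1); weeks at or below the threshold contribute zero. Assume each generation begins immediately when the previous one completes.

3 generations

Weekly DD (7 × max(0, T̄ − 12.1)): 37.1, 84.7, 49.7, 7.0, 40.6, 39.9, 74.9, 28.0, 105.0, 54.6, 22.4, 23.8, 13.3, 118.3, 96.6, 114.1, 0.0, 11.9.
Season total = 921.9 DD.
Complete generations = ⌊921.9 / 280⌋ = 3.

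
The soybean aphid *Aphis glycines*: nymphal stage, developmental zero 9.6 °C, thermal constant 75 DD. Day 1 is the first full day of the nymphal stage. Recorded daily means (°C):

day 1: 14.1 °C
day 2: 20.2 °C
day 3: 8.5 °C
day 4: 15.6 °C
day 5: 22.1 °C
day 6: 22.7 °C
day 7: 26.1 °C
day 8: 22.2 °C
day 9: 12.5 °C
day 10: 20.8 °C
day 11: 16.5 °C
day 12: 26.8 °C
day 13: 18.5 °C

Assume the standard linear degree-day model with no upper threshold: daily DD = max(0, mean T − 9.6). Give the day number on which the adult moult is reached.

day 8

Daily DD above 9.6 °C: 4.5, 10.6, 0.0, 6.0, 12.5, 13.1, 16.5, 12.6, 2.9, 11.2, 6.9, 17.2, 8.9.
Cumulative: 4.5, 15.1, 15.1, 21.1, 33.6, 46.7, 63.2, 75.8, 78.7, 89.9, 96.8, 114.0, 122.9.
The total first reaches 75 DD on day 8.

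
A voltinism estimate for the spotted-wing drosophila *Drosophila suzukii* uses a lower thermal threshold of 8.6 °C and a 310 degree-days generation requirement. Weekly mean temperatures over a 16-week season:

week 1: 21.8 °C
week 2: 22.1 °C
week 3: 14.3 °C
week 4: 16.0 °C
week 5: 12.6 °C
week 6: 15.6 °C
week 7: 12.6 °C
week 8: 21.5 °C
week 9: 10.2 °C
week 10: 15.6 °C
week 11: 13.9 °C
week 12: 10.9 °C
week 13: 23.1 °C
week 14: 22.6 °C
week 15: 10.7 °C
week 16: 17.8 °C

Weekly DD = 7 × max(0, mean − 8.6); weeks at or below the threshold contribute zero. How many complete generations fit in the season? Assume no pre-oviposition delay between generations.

Weekly DD (7 × max(0, T̄ − 8.6)): 92.4, 94.5, 39.9, 51.8, 28.0, 49.0, 28.0, 90.3, 11.2, 49.0, 37.1, 16.1, 101.5, 98.0, 14.7, 64.4.
Season total = 865.9 DD.
Complete generations = ⌊865.9 / 310⌋ = 2.

2 generations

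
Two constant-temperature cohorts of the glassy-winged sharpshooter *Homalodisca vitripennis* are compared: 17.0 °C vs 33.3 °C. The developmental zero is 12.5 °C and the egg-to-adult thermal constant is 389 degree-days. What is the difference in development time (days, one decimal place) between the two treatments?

At 17.0 °C: 389 / (17.0 − 12.5) = 389 / 4.5 = 86.444 d.
At 33.3 °C: 389 / (33.3 − 12.5) = 389 / 20.8 = 18.702 d.
Difference = |86.444 − 18.702| = 67.743 ≈ 67.7 days.

67.7 days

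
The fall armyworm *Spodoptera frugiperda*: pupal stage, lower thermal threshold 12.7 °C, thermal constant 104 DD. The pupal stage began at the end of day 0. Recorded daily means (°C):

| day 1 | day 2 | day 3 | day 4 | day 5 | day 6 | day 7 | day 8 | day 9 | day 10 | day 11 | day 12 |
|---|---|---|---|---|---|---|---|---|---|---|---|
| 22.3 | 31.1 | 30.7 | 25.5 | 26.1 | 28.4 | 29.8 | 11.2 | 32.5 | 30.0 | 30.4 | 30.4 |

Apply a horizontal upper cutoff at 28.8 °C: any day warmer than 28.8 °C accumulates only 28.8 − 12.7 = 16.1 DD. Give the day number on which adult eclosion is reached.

Daily DD above 12.7 °C (capped at 16.1): 9.6, 16.1, 16.1, 12.8, 13.4, 15.7, 16.1, 0.0, 16.1, 16.1, 16.1, 16.1.
Cumulative: 9.6, 25.7, 41.8, 54.6, 68.0, 83.7, 99.8, 99.8, 115.9, 132.0, 148.1, 164.2.
The total first reaches 104 DD on day 9.

day 9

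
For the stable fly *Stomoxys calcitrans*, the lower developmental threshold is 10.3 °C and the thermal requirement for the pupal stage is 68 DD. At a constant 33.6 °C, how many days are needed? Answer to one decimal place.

2.9 days

Daily accumulation = 33.6 − 10.3 = 23.3 DD/day.
Duration = 68 / 23.3 = 2.918 ≈ 2.9 days.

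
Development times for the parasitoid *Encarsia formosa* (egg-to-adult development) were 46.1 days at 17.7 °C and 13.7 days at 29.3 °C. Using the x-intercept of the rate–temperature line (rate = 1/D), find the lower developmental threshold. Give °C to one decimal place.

Linear rate model ⇒ the product D·(T − T_b) is constant across temperatures.
46.1·(17.7 − T_b) = 13.7·(29.3 − T_b)
T_b = (46.1·17.7 − 13.7·29.3) / (46.1 − 13.7) = 414.56 / 32.4 = 12.795 °C ≈ 12.8 °C.

12.8 °C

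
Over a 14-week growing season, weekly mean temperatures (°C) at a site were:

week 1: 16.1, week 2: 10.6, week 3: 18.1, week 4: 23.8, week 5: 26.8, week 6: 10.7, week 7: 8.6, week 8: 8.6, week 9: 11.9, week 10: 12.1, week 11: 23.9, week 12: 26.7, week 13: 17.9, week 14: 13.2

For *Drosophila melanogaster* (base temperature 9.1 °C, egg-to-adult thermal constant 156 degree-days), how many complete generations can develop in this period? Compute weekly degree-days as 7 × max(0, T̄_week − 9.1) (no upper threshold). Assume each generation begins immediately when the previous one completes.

Weekly DD (7 × max(0, T̄ − 9.1)): 49.0, 10.5, 63.0, 102.9, 123.9, 11.2, 0.0, 0.0, 19.6, 21.0, 103.6, 123.2, 61.6, 28.7.
Season total = 718.2 DD.
Complete generations = ⌊718.2 / 156⌋ = 4.

4 generations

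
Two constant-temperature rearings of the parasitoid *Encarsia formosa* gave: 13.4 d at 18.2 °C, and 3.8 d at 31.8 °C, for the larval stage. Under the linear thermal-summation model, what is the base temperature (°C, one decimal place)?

12.8 °C

Linear rate model ⇒ the product D·(T − T_b) is constant across temperatures.
13.4·(18.2 − T_b) = 3.8·(31.8 − T_b)
T_b = (13.4·18.2 − 3.8·31.8) / (13.4 − 3.8) = 123.04 / 9.6 = 12.817 °C ≈ 12.8 °C.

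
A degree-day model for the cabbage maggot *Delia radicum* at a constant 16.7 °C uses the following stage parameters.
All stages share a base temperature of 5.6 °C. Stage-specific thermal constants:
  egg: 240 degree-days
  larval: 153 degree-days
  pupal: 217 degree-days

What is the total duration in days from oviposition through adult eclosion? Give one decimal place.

Daily accumulation at 16.7 °C = 16.7 − 5.6 = 11.1 DD/day.
Total K = 240 + 153 + 217 = 610 DD.
Total duration = 610 / 11.1 = 54.955 ≈ 55.0 days.

55.0 days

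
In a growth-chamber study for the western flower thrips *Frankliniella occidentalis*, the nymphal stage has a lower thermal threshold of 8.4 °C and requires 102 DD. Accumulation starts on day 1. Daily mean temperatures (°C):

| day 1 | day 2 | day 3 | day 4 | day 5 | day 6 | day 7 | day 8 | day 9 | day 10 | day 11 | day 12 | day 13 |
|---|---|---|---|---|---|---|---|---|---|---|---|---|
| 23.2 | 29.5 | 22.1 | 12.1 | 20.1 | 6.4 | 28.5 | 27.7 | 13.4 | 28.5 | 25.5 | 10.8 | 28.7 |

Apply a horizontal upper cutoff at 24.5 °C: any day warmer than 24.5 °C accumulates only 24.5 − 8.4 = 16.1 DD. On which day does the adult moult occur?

day 10

Daily DD above 8.4 °C (capped at 16.1): 14.8, 16.1, 13.7, 3.7, 11.7, 0.0, 16.1, 16.1, 5.0, 16.1, 16.1, 2.4, 16.1.
Cumulative: 14.8, 30.9, 44.6, 48.3, 60.0, 60.0, 76.1, 92.2, 97.2, 113.3, 129.4, 131.8, 147.9.
The total first reaches 102 DD on day 10.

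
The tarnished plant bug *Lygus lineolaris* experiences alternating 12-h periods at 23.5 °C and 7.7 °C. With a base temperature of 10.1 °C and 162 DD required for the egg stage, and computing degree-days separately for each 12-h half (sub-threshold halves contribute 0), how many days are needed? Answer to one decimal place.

Day half: max(0, 23.5 − 10.1) × 0.5 = 13.4 × 0.5 = 6.70 DD.
Night half: max(0, 7.7 − 10.1) × 0.5 = 0.0 × 0.5 = 0.00 DD.
Per 24 h: 6.70 DD/day.
Duration = 162 / 6.70 = 24.179 ≈ 24.2 days.

24.2 days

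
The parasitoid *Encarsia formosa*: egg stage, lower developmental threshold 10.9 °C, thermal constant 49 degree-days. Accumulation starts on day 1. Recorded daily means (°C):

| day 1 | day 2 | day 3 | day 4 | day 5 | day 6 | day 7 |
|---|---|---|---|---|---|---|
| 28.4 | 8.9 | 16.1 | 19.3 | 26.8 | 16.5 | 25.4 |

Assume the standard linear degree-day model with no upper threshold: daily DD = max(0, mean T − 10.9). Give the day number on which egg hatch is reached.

day 6

Daily DD above 10.9 °C: 17.5, 0.0, 5.2, 8.4, 15.9, 5.6, 14.5.
Cumulative: 17.5, 17.5, 22.7, 31.1, 47.0, 52.6, 67.1.
The total first reaches 49 DD on day 6.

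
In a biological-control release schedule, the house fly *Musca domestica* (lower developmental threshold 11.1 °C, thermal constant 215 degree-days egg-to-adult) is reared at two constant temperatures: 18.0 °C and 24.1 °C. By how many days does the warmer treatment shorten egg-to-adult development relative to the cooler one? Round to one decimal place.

14.6 days

At 18.0 °C: 215 / (18.0 − 11.1) = 215 / 6.9 = 31.159 d.
At 24.1 °C: 215 / (24.1 − 11.1) = 215 / 13.0 = 16.538 d.
Difference = |31.159 − 16.538| = 14.621 ≈ 14.6 days.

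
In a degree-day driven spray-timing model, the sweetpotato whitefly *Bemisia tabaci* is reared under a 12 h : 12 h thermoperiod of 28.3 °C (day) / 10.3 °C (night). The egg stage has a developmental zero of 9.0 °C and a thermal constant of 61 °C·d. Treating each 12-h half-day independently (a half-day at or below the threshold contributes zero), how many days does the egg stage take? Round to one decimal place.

Day half: max(0, 28.3 − 9.0) × 0.5 = 19.3 × 0.5 = 9.65 DD.
Night half: max(0, 10.3 − 9.0) × 0.5 = 1.3 × 0.5 = 0.65 DD.
Per 24 h: 10.30 DD/day.
Duration = 61 / 10.30 = 5.922 ≈ 5.9 days.

5.9 days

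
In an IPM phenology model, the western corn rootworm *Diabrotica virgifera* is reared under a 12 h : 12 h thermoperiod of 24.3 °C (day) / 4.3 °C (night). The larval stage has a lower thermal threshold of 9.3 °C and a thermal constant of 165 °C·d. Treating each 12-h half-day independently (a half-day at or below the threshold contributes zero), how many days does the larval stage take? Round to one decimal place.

Day half: max(0, 24.3 − 9.3) × 0.5 = 15.0 × 0.5 = 7.50 DD.
Night half: max(0, 4.3 − 9.3) × 0.5 = 0.0 × 0.5 = 0.00 DD.
Per 24 h: 7.50 DD/day.
Duration = 165 / 7.50 = 22.000 ≈ 22.0 days.

22.0 days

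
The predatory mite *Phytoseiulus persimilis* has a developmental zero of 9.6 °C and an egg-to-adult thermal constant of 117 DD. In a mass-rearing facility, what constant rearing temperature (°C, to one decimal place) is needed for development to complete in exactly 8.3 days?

Required daily accumulation = 117 / 8.3 = 14.096 DD/day.
T = T_base + 14.096 = 9.6 + 14.096 = 23.696 ≈ 23.7 °C.

23.7 °C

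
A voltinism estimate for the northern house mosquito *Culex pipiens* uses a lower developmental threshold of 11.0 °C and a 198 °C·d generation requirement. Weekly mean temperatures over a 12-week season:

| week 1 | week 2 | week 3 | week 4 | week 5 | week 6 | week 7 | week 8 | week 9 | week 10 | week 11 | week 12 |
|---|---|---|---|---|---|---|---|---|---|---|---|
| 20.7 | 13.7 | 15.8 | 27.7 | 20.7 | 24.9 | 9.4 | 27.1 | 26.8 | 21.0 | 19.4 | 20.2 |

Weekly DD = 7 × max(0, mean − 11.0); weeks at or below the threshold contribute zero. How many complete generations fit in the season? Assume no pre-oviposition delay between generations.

Weekly DD (7 × max(0, T̄ − 11.0)): 67.9, 18.9, 33.6, 116.9, 67.9, 97.3, 0.0, 112.7, 110.6, 70.0, 58.8, 64.4.
Season total = 819.0 DD.
Complete generations = ⌊819.0 / 198⌋ = 4.

4 generations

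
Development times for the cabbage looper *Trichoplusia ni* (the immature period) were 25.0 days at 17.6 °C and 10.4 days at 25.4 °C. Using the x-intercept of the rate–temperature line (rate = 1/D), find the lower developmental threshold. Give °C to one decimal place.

Linear rate model ⇒ the product D·(T − T_b) is constant across temperatures.
25.0·(17.6 − T_b) = 10.4·(25.4 − T_b)
T_b = (25.0·17.6 − 10.4·25.4) / (25.0 − 10.4) = 175.84 / 14.6 = 12.044 °C ≈ 12.0 °C.

12.0 °C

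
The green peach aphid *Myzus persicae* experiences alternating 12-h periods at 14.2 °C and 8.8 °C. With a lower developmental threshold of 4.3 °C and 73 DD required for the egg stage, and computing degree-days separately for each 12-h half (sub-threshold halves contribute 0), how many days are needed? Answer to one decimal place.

Day half: max(0, 14.2 − 4.3) × 0.5 = 9.9 × 0.5 = 4.95 DD.
Night half: max(0, 8.8 − 4.3) × 0.5 = 4.5 × 0.5 = 2.25 DD.
Per 24 h: 7.20 DD/day.
Duration = 73 / 7.20 = 10.139 ≈ 10.1 days.

10.1 days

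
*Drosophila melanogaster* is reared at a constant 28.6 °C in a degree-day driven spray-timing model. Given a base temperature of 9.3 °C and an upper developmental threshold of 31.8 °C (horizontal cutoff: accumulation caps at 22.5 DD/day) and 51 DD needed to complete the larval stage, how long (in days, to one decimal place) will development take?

2.6 days

Daily accumulation = 28.6 − 9.3 = 19.3 DD/day.
Duration = 51 / 19.3 = 2.642 ≈ 2.6 days.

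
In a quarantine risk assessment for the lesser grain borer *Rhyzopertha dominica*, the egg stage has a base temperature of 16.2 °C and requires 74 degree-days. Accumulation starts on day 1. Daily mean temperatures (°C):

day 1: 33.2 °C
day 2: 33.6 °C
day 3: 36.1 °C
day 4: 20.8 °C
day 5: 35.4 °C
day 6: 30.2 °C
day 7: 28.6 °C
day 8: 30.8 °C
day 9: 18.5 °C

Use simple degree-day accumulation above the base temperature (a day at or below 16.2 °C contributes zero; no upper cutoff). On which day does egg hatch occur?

Daily DD above 16.2 °C: 17.0, 17.4, 19.9, 4.6, 19.2, 14.0, 12.4, 14.6, 2.3.
Cumulative: 17.0, 34.4, 54.3, 58.9, 78.1, 92.1, 104.5, 119.1, 121.4.
The total first reaches 74 DD on day 5.

day 5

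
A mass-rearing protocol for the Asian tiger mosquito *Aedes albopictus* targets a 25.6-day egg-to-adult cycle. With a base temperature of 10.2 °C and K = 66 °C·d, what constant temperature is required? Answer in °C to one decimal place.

12.8 °C

Required daily accumulation = 66 / 25.6 = 2.578 DD/day.
T = T_base + 2.578 = 10.2 + 2.578 = 12.778 ≈ 12.8 °C.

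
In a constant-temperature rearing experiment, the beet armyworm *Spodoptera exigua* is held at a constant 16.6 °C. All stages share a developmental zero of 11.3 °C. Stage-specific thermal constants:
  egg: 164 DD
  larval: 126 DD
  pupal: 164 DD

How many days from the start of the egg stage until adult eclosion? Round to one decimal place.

85.7 days

Daily accumulation at 16.6 °C = 16.6 − 11.3 = 5.3 DD/day.
Total K = 164 + 126 + 164 = 454 DD.
Total duration = 454 / 5.3 = 85.660 ≈ 85.7 days.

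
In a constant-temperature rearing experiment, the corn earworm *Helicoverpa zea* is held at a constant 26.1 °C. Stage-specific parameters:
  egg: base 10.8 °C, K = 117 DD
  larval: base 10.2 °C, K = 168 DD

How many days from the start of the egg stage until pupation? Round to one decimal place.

egg: 117 / (26.1 − 10.8) = 117 / 15.3 = 7.647 d.
larval: 168 / (26.1 − 10.2) = 168 / 15.9 = 10.566 d.
Sum = 18.213 ≈ 18.2 days.

18.2 days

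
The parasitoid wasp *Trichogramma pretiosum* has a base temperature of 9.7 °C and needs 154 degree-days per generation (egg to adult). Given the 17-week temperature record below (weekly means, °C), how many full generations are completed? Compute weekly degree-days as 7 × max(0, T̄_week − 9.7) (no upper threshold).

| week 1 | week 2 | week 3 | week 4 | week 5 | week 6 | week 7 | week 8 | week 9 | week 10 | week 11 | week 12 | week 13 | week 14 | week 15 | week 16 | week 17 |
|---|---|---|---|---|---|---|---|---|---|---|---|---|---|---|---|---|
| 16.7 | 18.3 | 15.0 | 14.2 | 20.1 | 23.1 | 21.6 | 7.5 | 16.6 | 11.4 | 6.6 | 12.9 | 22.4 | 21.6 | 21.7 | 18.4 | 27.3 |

6 generations

Weekly DD (7 × max(0, T̄ − 9.7)): 49.0, 60.2, 37.1, 31.5, 72.8, 93.8, 83.3, 0.0, 48.3, 11.9, 0.0, 22.4, 88.9, 83.3, 84.0, 60.9, 123.2.
Season total = 950.6 DD.
Complete generations = ⌊950.6 / 154⌋ = 6.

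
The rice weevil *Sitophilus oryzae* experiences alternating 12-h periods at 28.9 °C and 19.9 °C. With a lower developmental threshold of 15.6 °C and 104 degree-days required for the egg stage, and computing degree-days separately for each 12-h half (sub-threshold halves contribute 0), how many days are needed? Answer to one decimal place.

Day half: max(0, 28.9 − 15.6) × 0.5 = 13.3 × 0.5 = 6.65 DD.
Night half: max(0, 19.9 − 15.6) × 0.5 = 4.3 × 0.5 = 2.15 DD.
Per 24 h: 8.80 DD/day.
Duration = 104 / 8.80 = 11.818 ≈ 11.8 days.

11.8 days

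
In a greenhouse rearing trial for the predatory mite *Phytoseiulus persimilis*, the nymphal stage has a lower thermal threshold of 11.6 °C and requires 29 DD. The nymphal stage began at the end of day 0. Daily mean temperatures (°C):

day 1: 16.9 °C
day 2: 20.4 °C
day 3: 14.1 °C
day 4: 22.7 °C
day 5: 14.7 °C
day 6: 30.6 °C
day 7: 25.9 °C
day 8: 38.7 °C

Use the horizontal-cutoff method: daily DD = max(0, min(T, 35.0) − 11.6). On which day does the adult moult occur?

Daily DD above 11.6 °C (capped at 23.4): 5.3, 8.8, 2.5, 11.1, 3.1, 19.0, 14.3, 23.4.
Cumulative: 5.3, 14.1, 16.6, 27.7, 30.8, 49.8, 64.1, 87.5.
The total first reaches 29 DD on day 5.

day 5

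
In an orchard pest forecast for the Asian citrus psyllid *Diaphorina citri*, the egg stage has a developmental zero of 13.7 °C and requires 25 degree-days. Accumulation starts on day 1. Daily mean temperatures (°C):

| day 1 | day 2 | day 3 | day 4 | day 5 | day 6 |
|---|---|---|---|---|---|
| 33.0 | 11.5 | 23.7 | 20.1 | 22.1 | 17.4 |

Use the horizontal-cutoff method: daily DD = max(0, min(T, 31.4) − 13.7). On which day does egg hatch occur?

Daily DD above 13.7 °C (capped at 17.7): 17.7, 0.0, 10.0, 6.4, 8.4, 3.7.
Cumulative: 17.7, 17.7, 27.7, 34.1, 42.5, 46.2.
The total first reaches 25 DD on day 3.

day 3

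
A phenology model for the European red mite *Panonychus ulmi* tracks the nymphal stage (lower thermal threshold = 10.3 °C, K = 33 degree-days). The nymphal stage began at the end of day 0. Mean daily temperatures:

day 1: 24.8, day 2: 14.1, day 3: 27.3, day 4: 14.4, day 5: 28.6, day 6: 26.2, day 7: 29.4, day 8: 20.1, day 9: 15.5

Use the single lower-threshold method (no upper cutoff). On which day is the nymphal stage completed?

Daily DD above 10.3 °C: 14.5, 3.8, 17.0, 4.1, 18.3, 15.9, 19.1, 9.8, 5.2.
Cumulative: 14.5, 18.3, 35.3, 39.4, 57.7, 73.6, 92.7, 102.5, 107.7.
The total first reaches 33 DD on day 3.

day 3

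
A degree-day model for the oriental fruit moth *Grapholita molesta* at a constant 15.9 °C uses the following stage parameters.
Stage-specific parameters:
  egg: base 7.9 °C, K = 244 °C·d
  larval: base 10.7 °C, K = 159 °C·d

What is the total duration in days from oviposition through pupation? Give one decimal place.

egg: 244 / (15.9 − 7.9) = 244 / 8.0 = 30.500 d.
larval: 159 / (15.9 − 10.7) = 159 / 5.2 = 30.577 d.
Sum = 61.077 ≈ 61.1 days.

61.1 days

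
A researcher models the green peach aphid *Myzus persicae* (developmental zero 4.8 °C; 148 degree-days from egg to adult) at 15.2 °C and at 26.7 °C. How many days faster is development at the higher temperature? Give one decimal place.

At 15.2 °C: 148 / (15.2 − 4.8) = 148 / 10.4 = 14.231 d.
At 26.7 °C: 148 / (26.7 − 4.8) = 148 / 21.9 = 6.758 d.
Difference = |14.231 − 6.758| = 7.473 ≈ 7.5 days.

7.5 days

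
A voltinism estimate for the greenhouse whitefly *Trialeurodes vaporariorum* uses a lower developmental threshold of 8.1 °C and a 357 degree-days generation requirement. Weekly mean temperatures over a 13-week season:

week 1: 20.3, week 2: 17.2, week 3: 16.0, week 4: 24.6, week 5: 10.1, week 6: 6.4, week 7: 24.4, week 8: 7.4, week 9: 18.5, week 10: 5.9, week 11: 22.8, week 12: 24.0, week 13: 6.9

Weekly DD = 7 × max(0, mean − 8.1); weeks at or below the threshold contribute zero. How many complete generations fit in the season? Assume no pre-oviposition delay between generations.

2 generations

Weekly DD (7 × max(0, T̄ − 8.1)): 85.4, 63.7, 55.3, 115.5, 14.0, 0.0, 114.1, 0.0, 72.8, 0.0, 102.9, 111.3, 0.0.
Season total = 735.0 DD.
Complete generations = ⌊735.0 / 357⌋ = 2.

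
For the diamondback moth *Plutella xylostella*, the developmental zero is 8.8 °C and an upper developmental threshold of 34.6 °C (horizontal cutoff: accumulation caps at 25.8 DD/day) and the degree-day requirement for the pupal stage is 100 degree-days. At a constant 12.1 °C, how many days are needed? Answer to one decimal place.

Daily accumulation = 12.1 − 8.8 = 3.3 DD/day.
Duration = 100 / 3.3 = 30.303 ≈ 30.3 days.

30.3 days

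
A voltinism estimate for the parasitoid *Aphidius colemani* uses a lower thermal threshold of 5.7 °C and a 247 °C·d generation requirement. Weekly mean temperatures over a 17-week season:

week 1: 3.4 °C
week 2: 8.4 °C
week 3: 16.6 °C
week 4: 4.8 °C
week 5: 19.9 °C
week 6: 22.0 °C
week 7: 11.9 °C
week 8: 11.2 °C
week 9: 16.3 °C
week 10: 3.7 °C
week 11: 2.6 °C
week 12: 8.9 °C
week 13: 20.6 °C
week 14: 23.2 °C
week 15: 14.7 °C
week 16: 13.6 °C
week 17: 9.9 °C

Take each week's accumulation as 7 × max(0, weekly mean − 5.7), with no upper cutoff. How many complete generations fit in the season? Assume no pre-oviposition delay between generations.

Weekly DD (7 × max(0, T̄ − 5.7)): 0.0, 18.9, 76.3, 0.0, 99.4, 114.1, 43.4, 38.5, 74.2, 0.0, 0.0, 22.4, 104.3, 122.5, 63.0, 55.3, 29.4.
Season total = 861.7 DD.
Complete generations = ⌊861.7 / 247⌋ = 3.

3 generations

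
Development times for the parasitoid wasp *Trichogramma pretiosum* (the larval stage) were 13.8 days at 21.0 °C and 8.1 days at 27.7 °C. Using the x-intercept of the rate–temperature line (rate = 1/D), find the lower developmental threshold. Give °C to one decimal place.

Equal thermal constants: D₁(T₁ − T_b) = D₂(T₂ − T_b).
13.8·(21.0 − T_b) = 8.1·(27.7 − T_b)
T_b = (13.8·21.0 − 8.1·27.7) / (13.8 − 8.1) = 65.43 / 5.7 = 11.479 °C ≈ 11.5 °C.

11.5 °C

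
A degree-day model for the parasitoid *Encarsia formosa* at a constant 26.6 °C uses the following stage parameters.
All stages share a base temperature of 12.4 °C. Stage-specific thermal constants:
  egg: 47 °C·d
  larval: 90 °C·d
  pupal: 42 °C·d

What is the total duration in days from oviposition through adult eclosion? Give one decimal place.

12.6 days

Daily accumulation at 26.6 °C = 26.6 − 12.4 = 14.2 DD/day.
Total K = 47 + 90 + 42 = 179 DD.
Total duration = 179 / 14.2 = 12.606 ≈ 12.6 days.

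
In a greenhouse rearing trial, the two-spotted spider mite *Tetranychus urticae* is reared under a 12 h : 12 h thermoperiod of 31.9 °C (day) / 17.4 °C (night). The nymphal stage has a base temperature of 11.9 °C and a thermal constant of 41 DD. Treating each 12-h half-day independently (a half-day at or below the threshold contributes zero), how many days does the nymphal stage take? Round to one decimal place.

Day half: max(0, 31.9 − 11.9) × 0.5 = 20.0 × 0.5 = 10.00 DD.
Night half: max(0, 17.4 − 11.9) × 0.5 = 5.5 × 0.5 = 2.75 DD.
Per 24 h: 12.75 DD/day.
Duration = 41 / 12.75 = 3.216 ≈ 3.2 days.

3.2 days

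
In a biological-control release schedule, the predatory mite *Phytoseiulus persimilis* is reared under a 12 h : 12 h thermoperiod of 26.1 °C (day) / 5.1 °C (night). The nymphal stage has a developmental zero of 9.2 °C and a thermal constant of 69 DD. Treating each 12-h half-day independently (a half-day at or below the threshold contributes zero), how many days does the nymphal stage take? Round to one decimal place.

8.2 days

Day half: max(0, 26.1 − 9.2) × 0.5 = 16.9 × 0.5 = 8.45 DD.
Night half: max(0, 5.1 − 9.2) × 0.5 = 0.0 × 0.5 = 0.00 DD.
Per 24 h: 8.45 DD/day.
Duration = 69 / 8.45 = 8.166 ≈ 8.2 days.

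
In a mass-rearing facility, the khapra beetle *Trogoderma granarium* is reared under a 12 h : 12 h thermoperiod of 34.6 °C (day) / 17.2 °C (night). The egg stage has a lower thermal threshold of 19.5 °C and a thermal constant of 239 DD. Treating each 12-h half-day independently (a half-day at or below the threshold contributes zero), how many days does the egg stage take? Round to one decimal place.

31.7 days

Day half: max(0, 34.6 − 19.5) × 0.5 = 15.1 × 0.5 = 7.55 DD.
Night half: max(0, 17.2 − 19.5) × 0.5 = 0.0 × 0.5 = 0.00 DD.
Per 24 h: 7.55 DD/day.
Duration = 239 / 7.55 = 31.656 ≈ 31.7 days.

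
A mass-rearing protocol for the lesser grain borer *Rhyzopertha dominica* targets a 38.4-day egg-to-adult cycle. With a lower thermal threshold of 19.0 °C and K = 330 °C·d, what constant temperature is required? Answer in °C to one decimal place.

Required daily accumulation = 330 / 38.4 = 8.594 DD/day.
T = T_base + 8.594 = 19.0 + 8.594 = 27.594 ≈ 27.6 °C.

27.6 °C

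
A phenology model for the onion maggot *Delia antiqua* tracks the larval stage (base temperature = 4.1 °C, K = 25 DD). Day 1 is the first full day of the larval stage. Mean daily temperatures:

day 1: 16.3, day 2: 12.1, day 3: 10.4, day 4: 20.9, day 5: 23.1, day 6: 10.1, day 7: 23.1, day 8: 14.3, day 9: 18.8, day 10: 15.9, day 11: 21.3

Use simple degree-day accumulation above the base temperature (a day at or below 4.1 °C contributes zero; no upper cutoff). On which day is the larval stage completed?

day 3

Daily DD above 4.1 °C: 12.2, 8.0, 6.3, 16.8, 19.0, 6.0, 19.0, 10.2, 14.7, 11.8, 17.2.
Cumulative: 12.2, 20.2, 26.5, 43.3, 62.3, 68.3, 87.3, 97.5, 112.2, 124.0, 141.2.
The total first reaches 25 DD on day 3.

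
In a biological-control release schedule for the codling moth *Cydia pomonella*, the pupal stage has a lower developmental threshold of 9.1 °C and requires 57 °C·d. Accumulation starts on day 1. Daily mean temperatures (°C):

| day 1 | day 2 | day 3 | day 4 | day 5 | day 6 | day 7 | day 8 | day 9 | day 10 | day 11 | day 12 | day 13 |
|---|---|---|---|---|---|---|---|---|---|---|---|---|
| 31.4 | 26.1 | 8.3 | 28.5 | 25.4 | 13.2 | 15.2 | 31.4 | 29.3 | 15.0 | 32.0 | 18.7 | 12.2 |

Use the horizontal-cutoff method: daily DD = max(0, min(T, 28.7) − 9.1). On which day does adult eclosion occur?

Daily DD above 9.1 °C (capped at 19.6): 19.6, 17.0, 0.0, 19.4, 16.3, 4.1, 6.1, 19.6, 19.6, 5.9, 19.6, 9.6, 3.1.
Cumulative: 19.6, 36.6, 36.6, 56.0, 72.3, 76.4, 82.5, 102.1, 121.7, 127.6, 147.2, 156.8, 159.9.
The total first reaches 57 DD on day 5.

day 5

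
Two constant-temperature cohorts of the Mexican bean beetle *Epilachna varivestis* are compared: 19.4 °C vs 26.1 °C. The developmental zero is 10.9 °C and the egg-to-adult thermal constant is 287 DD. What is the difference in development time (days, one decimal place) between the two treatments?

14.9 days

At 19.4 °C: 287 / (19.4 − 10.9) = 287 / 8.5 = 33.765 d.
At 26.1 °C: 287 / (26.1 − 10.9) = 287 / 15.2 = 18.882 d.
Difference = |33.765 − 18.882| = 14.883 ≈ 14.9 days.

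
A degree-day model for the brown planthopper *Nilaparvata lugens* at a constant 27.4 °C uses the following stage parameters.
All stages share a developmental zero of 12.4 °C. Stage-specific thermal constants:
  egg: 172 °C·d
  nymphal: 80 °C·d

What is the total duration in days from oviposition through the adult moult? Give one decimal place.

Daily accumulation at 27.4 °C = 27.4 − 12.4 = 15.0 DD/day.
Total K = 172 + 80 = 252 DD.
Total duration = 252 / 15.0 = 16.800 ≈ 16.8 days.

16.8 days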